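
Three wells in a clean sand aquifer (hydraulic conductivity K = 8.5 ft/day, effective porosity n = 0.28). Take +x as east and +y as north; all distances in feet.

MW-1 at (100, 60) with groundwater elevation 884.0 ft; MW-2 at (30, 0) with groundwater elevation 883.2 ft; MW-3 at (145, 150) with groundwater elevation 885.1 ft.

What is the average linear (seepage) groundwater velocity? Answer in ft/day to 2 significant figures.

0.35 ft/day

Differences from MW-1: to MW-2 (Δx, Δy, Δh) = (-70, -60, -0.8); to MW-3 = (45, 90, +1.1).
Solve a·Δx + b·Δy = Δh: det = (-70)·90 − 45·(-60) = -3600.
∂h/∂x = [(-0.8)·90 − (+1.1)·(-60)] / -3600 = +0.001667
∂h/∂y = [(-70)·(+1.1) − 45·(-0.8)] / -3600 = +0.01139
|∇h| = √(0.001667² + 0.01139²) = 0.01151
Seepage velocity v = K·i/n = 8.5 × 0.01151 / 0.28 = 0.3494 ft/day.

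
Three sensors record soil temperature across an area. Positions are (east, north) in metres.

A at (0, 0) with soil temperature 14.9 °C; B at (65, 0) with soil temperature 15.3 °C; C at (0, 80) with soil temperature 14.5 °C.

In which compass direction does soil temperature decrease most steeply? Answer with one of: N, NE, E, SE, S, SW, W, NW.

NW

∂T/∂x = (15.3 − 14.9) / (65 − 0) = +0.006154
∂T/∂y = (14.5 − 14.9) / (80 − 0) = -0.005000
Steepest decrease is along −∇f = (-0.006154 E, +0.005000 N) → northwest.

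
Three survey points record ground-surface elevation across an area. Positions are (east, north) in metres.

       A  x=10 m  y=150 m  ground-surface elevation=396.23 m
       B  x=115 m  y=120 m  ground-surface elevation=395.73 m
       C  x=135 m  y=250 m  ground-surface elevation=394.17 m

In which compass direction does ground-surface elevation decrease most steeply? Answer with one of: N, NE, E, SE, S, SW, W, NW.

NE

Three-point gradient (reference A): Δ to B = (105, -30, -0.50), Δ to C = (125, 100, -2.06).
∂z/∂x = -0.007846, ∂z/∂y = -0.01079 (det = 14250).
Steepest decrease is along −∇f = (+0.007846 E, +0.01079 N) → northeast.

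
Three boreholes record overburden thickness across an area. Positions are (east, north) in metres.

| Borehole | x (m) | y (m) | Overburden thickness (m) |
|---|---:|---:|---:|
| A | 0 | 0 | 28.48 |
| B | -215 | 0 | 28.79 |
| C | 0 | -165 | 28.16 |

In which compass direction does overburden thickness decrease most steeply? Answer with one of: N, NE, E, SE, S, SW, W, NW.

∂d/∂x = (28.79 − 28.48) / (-215 − 0) = -0.001442
∂d/∂y = (28.16 − 28.48) / (-165 − 0) = +0.001939
Steepest decrease is along −∇f = (+0.001442 E, -0.001939 N) → southeast.

SE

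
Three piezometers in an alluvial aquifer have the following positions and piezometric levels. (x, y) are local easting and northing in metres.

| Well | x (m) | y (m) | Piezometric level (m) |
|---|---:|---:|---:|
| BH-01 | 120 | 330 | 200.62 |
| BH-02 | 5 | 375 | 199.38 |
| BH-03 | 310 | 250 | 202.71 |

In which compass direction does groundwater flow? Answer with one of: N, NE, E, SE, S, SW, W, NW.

Taking BH-01 as reference: BH-02−BH-01 = (-115, 45, -1.24); BH-03−BH-01 = (190, -80, +2.09).
Determinant of the coordinate differences = (-115)·(-80) − 190·45 = 650.
∂h/∂x = [(-1.24)·(-80) − (+2.09)·45] / 650 = +0.007923
∂h/∂y = [(-115)·(+2.09) − 190·(-1.24)] / 650 = -0.007308
Flow = −∇h = (-0.007923 east, +0.007308 north), which points northwest.

NW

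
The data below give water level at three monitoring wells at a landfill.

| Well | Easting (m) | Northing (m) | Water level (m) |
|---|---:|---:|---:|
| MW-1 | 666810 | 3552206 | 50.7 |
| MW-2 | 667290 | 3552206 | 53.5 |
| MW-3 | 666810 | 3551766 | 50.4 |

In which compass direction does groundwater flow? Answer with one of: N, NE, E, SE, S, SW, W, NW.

∂h/∂x = (53.5 − 50.7) / (667290 − 666810) = +0.005833
∂h/∂y = (50.4 − 50.7) / (3551766 − 3552206) = +0.0006818
Flow = −∇h = (-0.005833 east, -0.0006818 north), which points west.

W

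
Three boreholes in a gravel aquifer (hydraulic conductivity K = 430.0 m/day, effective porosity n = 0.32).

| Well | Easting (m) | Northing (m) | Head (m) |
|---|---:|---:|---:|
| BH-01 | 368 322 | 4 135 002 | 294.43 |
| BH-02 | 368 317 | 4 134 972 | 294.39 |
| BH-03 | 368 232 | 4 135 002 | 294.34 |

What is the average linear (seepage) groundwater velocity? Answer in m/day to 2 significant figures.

2.1 m/day

Differences from BH-01: to BH-02 (Δx, Δy, Δh) = (-5, -30, -0.04); to BH-03 = (-90, 0, -0.09).
Determinant of the coordinate differences = (-5)·0 − (-90)·(-30) = -2700.
∂h/∂x = [(-0.04)·0 − (-0.09)·(-30)] / -2700 = +0.001000
∂h/∂y = [(-5)·(-0.09) − (-90)·(-0.04)] / -2700 = +0.001167
|∇h| = √(0.001000² + 0.001167²) = 0.001537
Seepage velocity v = K·i/n = 430.0 × 0.001537 / 0.32 = 2.065 m/day.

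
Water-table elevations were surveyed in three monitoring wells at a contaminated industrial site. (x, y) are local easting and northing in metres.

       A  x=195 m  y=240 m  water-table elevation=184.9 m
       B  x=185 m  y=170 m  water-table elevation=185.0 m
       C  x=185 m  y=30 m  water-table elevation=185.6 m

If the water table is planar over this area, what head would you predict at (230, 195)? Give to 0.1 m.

185.8 m

Differences from A: to B (Δx, Δy, Δh) = (-10, -70, +0.1); to C = (-10, -210, +0.7).
Solve a·Δx + b·Δy = Δh: det = (-10)·(-210) − (-10)·(-70) = 1400.
∂h/∂x = [(+0.1)·(-210) − (+0.7)·(-70)] / 1400 = +0.02000
∂h/∂y = [(-10)·(+0.7) − (-10)·(+0.1)] / 1400 = -0.004286
h(230, 195) = 184.9 + (+0.02000)·(35) + (-0.004286)·(-45) = 184.9 +0.700 +0.193 = 185.793 m.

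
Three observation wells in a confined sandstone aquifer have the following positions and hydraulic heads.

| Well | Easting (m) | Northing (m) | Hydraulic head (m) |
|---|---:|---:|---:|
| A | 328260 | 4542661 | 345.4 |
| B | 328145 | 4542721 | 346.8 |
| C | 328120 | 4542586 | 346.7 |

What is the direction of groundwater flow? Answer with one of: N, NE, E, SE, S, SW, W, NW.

E

Differences from A: to B (Δx, Δy, Δh) = (-115, 60, +1.4); to C = (-140, -75, +1.3).
Solve a·Δx + b·Δy = Δh: det = (-115)·(-75) − (-140)·60 = 17025.
∂h/∂x = [(+1.4)·(-75) − (+1.3)·60] / 17025 = -0.01075
∂h/∂y = [(-115)·(+1.3) − (-140)·(+1.4)] / 17025 = +0.002731
Flow = −∇h = (+0.01075 east, -0.002731 north), which points east.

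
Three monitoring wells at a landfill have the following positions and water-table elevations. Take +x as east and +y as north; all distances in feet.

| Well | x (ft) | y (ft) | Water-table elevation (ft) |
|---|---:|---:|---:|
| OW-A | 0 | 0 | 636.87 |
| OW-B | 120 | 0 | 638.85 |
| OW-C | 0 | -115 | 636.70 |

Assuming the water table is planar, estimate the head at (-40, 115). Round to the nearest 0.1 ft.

∂h/∂x = (638.85 − 636.87) / (120 − 0) = +0.01650
∂h/∂y = (636.70 − 636.87) / (-115 − 0) = +0.001478
h(-40, 115) = 636.87 + (+0.01650)·(-40) + (+0.001478)·(115) = 636.87 -0.660 +0.170 = 636.380 ft.

636.4 ft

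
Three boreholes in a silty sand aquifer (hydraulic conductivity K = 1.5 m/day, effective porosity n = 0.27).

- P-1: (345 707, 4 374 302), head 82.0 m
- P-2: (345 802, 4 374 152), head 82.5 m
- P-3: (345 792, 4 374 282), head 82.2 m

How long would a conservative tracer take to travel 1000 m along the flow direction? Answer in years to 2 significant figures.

170 years

Differences from P-1: to P-2 (Δx, Δy, Δh) = (95, -150, +0.5); to P-3 = (85, -20, +0.2).
Determinant of the coordinate differences = 95·(-20) − 85·(-150) = 10850.
∂h/∂x = [(+0.5)·(-20) − (+0.2)·(-150)] / 10850 = +0.001843
∂h/∂y = [95·(+0.2) − 85·(+0.5)] / 10850 = -0.002166
|∇h| = √(0.001843² + -0.002166²) = 0.002844
Seepage velocity v = K·i/n = 1.5 × 0.002844 / 0.27 = 0.0158 m/day.
t = 1000 / 0.0158 = 6.329e+04 days = 173 years.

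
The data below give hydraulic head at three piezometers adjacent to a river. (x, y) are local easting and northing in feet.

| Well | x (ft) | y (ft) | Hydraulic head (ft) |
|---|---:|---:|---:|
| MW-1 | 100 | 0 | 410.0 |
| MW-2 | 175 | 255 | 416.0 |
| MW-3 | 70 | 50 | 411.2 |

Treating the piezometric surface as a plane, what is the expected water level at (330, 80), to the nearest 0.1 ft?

411.8 ft

Differences from MW-1: to MW-2 (Δx, Δy, Δh) = (75, 255, +6.0); to MW-3 = (-30, 50, +1.2).
Determinant of the coordinate differences = 75·50 − (-30)·255 = 11400.
∂h/∂x = [(+6.0)·50 − (+1.2)·255] / 11400 = -0.0005263
∂h/∂y = [75·(+1.2) − (-30)·(+6.0)] / 11400 = +0.02368
h(330, 80) = 410.0 + (-0.0005263)·(230) + (+0.02368)·(80) = 410.0 -0.121 +1.895 = 411.774 ft.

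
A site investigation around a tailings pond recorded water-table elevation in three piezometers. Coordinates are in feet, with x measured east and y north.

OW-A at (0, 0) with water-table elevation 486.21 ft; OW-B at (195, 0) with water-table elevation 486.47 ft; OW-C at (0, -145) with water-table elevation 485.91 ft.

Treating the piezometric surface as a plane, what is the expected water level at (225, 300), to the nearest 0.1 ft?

487.1 ft

∂h/∂x = (486.47 − 486.21) / (195 − 0) = +0.001333
∂h/∂y = (485.91 − 486.21) / (-145 − 0) = +0.002069
h(225, 300) = 486.21 + (+0.001333)·(225) + (+0.002069)·(300) = 486.21 +0.300 +0.621 = 487.131 ft.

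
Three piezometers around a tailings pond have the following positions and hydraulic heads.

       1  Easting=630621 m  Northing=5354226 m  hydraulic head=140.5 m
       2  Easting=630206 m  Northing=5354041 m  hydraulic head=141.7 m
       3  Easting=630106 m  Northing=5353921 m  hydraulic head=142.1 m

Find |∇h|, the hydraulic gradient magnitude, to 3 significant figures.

Taking 1 as reference: 2−1 = (-415, -185, +1.2); 3−1 = (-515, -305, +1.6).
Solve a·Δx + b·Δy = Δh: det = (-415)·(-305) − (-515)·(-185) = 31300.
∂h/∂x = [(+1.2)·(-305) − (+1.6)·(-185)] / 31300 = -0.002236
∂h/∂y = [(-415)·(+1.6) − (-515)·(+1.2)] / 31300 = -0.001470
|∇h| = √(-0.002236² + -0.001470²) = 0.002676

0.00268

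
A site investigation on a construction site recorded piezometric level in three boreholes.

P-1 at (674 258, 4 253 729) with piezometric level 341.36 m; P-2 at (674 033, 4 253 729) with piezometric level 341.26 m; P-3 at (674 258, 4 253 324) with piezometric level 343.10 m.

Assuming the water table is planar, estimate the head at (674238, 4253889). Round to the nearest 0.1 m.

340.7 m

∂h/∂x = (341.26 − 341.36) / (674033 − 674258) = +0.0004444
∂h/∂y = (343.10 − 341.36) / (4253324 − 4253729) = -0.004296
h(674238, 4253889) = 341.36 + (+0.0004444)·(-20) + (-0.004296)·(160) = 341.36 -0.009 -0.687 = 340.664 m.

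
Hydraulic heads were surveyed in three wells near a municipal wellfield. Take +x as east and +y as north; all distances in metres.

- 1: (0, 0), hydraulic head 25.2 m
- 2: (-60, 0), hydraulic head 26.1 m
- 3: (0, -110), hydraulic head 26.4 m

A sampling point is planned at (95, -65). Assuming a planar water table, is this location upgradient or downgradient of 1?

∂h/∂x = (26.1 − 25.2) / (-60 − 0) = -0.01500
∂h/∂y = (26.4 − 25.2) / (-110 − 0) = -0.01091
Head at (95, -65) = 25.2 + (-0.01500)·(95) + (-0.01091)·(-65) = 24.48 m.
That is lower than the 25.2 m at 1, so the point is downgradient.

downgradient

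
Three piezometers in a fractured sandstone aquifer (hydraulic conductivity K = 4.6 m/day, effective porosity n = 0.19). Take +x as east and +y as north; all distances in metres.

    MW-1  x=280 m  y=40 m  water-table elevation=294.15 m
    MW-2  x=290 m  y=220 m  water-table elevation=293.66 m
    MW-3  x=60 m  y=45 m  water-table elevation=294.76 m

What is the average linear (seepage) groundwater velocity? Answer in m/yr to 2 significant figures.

34 m/yr

Taking MW-1 as reference: MW-2−MW-1 = (10, 180, -0.49); MW-3−MW-1 = (-220, 5, +0.61).
Solve a·Δx + b·Δy = Δh: det = 10·5 − (-220)·180 = 39650.
∂h/∂x = [(-0.49)·5 − (+0.61)·180] / 39650 = -0.002831
∂h/∂y = [10·(+0.61) − (-220)·(-0.49)] / 39650 = -0.002565
|∇h| = √(-0.002831² + -0.002565²) = 0.00382
Seepage velocity v = K·i/n = 4.6 × 0.00382 / 0.19 = 0.09248 m/day = 33.78 m/yr.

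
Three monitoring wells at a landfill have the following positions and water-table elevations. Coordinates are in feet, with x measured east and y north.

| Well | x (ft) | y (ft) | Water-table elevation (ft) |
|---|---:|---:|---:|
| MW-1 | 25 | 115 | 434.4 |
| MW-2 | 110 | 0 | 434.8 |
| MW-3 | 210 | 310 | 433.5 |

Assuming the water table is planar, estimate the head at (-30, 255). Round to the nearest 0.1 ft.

433.9 ft

Taking MW-1 as reference: MW-2−MW-1 = (85, -115, +0.4); MW-3−MW-1 = (185, 195, -0.9).
Determinant of the coordinate differences = 85·195 − 185·(-115) = 37850.
∂h/∂x = [(+0.4)·195 − (-0.9)·(-115)] / 37850 = -0.0006737
∂h/∂y = [85·(-0.9) − 185·(+0.4)] / 37850 = -0.003976
h(-30, 255) = 434.4 + (-0.0006737)·(-55) + (-0.003976)·(140) = 434.4 +0.037 -0.557 = 433.880 ft.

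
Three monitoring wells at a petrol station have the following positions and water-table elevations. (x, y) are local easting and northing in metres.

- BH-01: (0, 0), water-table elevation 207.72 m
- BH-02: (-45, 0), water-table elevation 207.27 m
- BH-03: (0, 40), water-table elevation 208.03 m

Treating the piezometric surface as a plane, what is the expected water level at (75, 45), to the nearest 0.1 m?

208.8 m

∂h/∂x = (207.27 − 207.72) / (-45 − 0) = +0.010000
∂h/∂y = (208.03 − 207.72) / (40 − 0) = +0.007750
h(75, 45) = 207.72 + (+0.010000)·(75) + (+0.007750)·(45) = 207.72 +0.750 +0.349 = 208.819 m.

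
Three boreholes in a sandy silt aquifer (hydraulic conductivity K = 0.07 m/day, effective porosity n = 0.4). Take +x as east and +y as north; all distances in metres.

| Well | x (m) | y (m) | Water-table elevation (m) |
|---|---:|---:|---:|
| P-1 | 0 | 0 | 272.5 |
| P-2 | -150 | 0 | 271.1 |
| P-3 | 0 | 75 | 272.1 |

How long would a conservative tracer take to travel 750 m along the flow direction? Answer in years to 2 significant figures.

1100 years

∂h/∂x = (271.1 − 272.5) / (-150 − 0) = +0.009333
∂h/∂y = (272.1 − 272.5) / (75 − 0) = -0.005333
|∇h| = √(0.009333² + -0.005333²) = 0.01075
Seepage velocity v = K·i/n = 0.07 × 0.01075 / 0.4 = 0.001881 m/day.
t = 750 / 0.001881 = 3.987e+05 days = 1.09e+03 years.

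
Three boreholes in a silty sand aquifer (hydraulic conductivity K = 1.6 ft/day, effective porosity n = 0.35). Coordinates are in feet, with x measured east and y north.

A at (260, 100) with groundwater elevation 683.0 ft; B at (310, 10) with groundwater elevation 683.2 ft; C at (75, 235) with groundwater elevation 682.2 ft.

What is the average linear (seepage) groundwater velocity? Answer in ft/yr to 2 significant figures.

Taking A as reference: B−A = (50, -90, +0.2); C−A = (-185, 135, -0.8).
Determinant of the coordinate differences = 50·135 − (-185)·(-90) = -9900.
∂h/∂x = [(+0.2)·135 − (-0.8)·(-90)] / -9900 = +0.004545
∂h/∂y = [50·(-0.8) − (-185)·(+0.2)] / -9900 = +0.0003030
|∇h| = √(0.004545² + 0.0003030²) = 0.004555
Seepage velocity v = K·i/n = 1.6 × 0.004555 / 0.35 = 0.02082 ft/day = 7.605 ft/yr.

7.6 ft/yr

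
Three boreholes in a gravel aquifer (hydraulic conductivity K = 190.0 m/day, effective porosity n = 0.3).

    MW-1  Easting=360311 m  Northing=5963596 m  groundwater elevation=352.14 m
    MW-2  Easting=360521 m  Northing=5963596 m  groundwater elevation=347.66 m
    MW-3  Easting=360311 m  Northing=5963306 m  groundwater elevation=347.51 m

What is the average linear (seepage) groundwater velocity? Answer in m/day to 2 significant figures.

∂h/∂x = (347.66 − 352.14) / (360521 − 360311) = -0.02133
∂h/∂y = (347.51 − 352.14) / (5963306 − 5963596) = +0.01597
|∇h| = √(-0.02133² + 0.01597²) = 0.02665
Seepage velocity v = K·i/n = 190.0 × 0.02665 / 0.3 = 16.88 m/day.

17 m/day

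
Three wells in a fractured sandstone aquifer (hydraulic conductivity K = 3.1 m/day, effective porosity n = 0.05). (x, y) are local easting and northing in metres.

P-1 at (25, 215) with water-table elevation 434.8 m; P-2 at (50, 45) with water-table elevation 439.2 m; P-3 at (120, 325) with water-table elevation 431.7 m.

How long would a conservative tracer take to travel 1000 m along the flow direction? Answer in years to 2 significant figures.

1.7 years

With h = a·x + b·y + c and P-1 as origin, the differences give:
  25·a + (-170)·b = +4.4
  95·a + 110·b = -3.1
Eliminate b (×110 and ×(-170), subtract): 18900·a = -43.00 → a = ∂h/∂x = -0.002275
Back-substitute: b = ∂h/∂y = -0.02622.
|∇h| = √(-0.002275² + -0.02622²) = 0.02632
Seepage velocity v = K·i/n = 3.1 × 0.02632 / 0.05 = 1.632 m/day.
t = 1000 / 1.632 = 612.7 days = 1.68 years.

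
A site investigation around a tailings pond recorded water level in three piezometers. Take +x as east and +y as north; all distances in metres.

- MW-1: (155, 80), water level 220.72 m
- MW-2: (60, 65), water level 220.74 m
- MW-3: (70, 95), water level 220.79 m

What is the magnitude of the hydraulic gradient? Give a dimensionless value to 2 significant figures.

With h = a·x + b·y + c and MW-1 as origin, the differences give:
  (-95)·a + (-15)·b = +0.02
  (-85)·a + 15·b = +0.07
Eliminate b (×15 and ×(-15), subtract): -2700·a = 1.350 → a = ∂h/∂x = -0.0005000
Back-substitute: b = ∂h/∂y = +0.001833.
|∇h| = √(-0.0005000² + 0.001833²) = 0.0019

0.0019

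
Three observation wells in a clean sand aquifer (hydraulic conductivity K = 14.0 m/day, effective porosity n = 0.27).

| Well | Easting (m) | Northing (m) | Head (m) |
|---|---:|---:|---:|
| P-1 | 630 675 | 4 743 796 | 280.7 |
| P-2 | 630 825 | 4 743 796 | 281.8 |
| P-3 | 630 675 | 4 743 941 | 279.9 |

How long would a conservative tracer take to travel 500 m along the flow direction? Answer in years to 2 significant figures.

2.9 years

∂h/∂x = (281.8 − 280.7) / (630825 − 630675) = +0.007333
∂h/∂y = (279.9 − 280.7) / (4743941 − 4743796) = -0.005517
|∇h| = √(0.007333² + -0.005517²) = 0.009177
Seepage velocity v = K·i/n = 14.0 × 0.009177 / 0.27 = 0.4758 m/day.
t = 500 / 0.4758 = 1051 days = 2.88 years.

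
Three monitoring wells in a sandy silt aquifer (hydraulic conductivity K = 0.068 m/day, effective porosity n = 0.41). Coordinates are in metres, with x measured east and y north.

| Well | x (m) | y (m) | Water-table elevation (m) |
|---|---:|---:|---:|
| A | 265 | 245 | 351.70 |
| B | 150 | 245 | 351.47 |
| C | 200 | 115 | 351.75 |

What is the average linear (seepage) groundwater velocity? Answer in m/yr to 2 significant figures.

0.15 m/yr

Taking A as reference: B−A = (-115, 0, -0.23); C−A = (-65, -130, +0.05).
Solve a·Δx + b·Δy = Δh: det = (-115)·(-130) − (-65)·0 = 14950.
∂h/∂x = [(-0.23)·(-130) − (+0.05)·0] / 14950 = +0.002000
∂h/∂y = [(-115)·(+0.05) − (-65)·(-0.23)] / 14950 = -0.001385
|∇h| = √(0.002000² + -0.001385²) = 0.002433
Seepage velocity v = K·i/n = 0.068 × 0.002433 / 0.41 = 0.0004035 m/day = 0.1474 m/yr.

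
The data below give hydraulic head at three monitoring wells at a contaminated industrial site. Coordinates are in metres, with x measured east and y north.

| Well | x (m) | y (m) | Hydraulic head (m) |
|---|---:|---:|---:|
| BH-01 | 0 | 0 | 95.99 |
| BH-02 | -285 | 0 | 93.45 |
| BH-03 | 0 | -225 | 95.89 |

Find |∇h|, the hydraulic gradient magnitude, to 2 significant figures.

0.0089

∂h/∂x = (93.45 − 95.99) / (-285 − 0) = +0.008912
∂h/∂y = (95.89 − 95.99) / (-225 − 0) = +0.0004444
|∇h| = √(0.008912² + 0.0004444²) = 0.008923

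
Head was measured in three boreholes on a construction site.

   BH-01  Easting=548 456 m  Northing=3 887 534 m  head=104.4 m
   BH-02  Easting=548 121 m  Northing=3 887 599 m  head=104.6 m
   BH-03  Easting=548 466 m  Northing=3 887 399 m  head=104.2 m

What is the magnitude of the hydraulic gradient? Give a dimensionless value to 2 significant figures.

Differences from BH-01: to BH-02 (Δx, Δy, Δh) = (-335, 65, +0.2); to BH-03 = (10, -135, -0.2).
Solve a·Δx + b·Δy = Δh: det = (-335)·(-135) − 10·65 = 44575.
∂h/∂x = [(+0.2)·(-135) − (-0.2)·65] / 44575 = -0.0003141
∂h/∂y = [(-335)·(-0.2) − 10·(+0.2)] / 44575 = +0.001458
|∇h| = √(-0.0003141² + 0.001458²) = 0.001491

0.0015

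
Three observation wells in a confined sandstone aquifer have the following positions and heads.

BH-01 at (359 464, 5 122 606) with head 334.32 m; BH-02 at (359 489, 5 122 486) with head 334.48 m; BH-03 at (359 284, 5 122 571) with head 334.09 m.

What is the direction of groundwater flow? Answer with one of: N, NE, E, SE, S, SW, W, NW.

Three-point gradient (reference BH-01): Δ to BH-02 = (25, -120, +0.16), Δ to BH-03 = (-180, -35, -0.23).
∂h/∂x = +0.001477, ∂h/∂y = -0.001026 (det = -22475).
Flow = −∇h = (-0.001477 east, +0.001026 north), which points northwest.

NW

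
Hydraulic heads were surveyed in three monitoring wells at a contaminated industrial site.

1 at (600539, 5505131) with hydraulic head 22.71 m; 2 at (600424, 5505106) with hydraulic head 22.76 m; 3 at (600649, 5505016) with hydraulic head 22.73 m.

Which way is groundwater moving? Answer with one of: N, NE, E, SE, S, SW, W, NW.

NE

Taking 1 as reference: 2−1 = (-115, -25, +0.05); 3−1 = (110, -115, +0.02).
Solve a·Δx + b·Δy = Δh: det = (-115)·(-115) − 110·(-25) = 15975.
∂h/∂x = [(+0.05)·(-115) − (+0.02)·(-25)] / 15975 = -0.0003286
∂h/∂y = [(-115)·(+0.02) − 110·(+0.05)] / 15975 = -0.0004883
Flow = −∇h = (+0.0003286 east, +0.0004883 north), which points northeast.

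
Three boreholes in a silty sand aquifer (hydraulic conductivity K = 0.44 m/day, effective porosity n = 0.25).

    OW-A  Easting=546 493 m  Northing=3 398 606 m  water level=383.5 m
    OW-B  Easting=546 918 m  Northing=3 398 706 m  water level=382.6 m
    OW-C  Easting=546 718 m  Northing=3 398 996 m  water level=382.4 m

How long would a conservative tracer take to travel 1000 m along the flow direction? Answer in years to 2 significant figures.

620 years

Differences from OW-A: to OW-B (Δx, Δy, Δh) = (425, 100, -0.9); to OW-C = (225, 390, -1.1).
Determinant of the coordinate differences = 425·390 − 225·100 = 143250.
∂h/∂x = [(-0.9)·390 − (-1.1)·100] / 143250 = -0.001682
∂h/∂y = [425·(-1.1) − 225·(-0.9)] / 143250 = -0.001850
|∇h| = √(-0.001682² + -0.001850²) = 0.0025
Seepage velocity v = K·i/n = 0.44 × 0.0025 / 0.25 = 0.0044 m/day.
t = 1000 / 0.0044 = 2.273e+05 days = 622 years.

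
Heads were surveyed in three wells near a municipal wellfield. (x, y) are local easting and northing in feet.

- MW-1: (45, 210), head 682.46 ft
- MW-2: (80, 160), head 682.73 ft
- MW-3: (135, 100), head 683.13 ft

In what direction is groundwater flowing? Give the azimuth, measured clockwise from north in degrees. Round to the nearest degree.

Differences from MW-1: to MW-2 (Δx, Δy, Δh) = (35, -50, +0.27); to MW-3 = (90, -110, +0.67).
Determinant of the coordinate differences = 35·(-110) − 90·(-50) = 650.
∂h/∂x = [(+0.27)·(-110) − (+0.67)·(-50)] / 650 = +0.005846
∂h/∂y = [35·(+0.67) − 90·(+0.27)] / 650 = -0.001308
Flow direction (−∇h) has components (-0.005846 E, +0.001308 N).
Azimuth = atan2(E, N) = atan2(-0.005846, +0.001308) = 282.6° ≈ 283°.

283°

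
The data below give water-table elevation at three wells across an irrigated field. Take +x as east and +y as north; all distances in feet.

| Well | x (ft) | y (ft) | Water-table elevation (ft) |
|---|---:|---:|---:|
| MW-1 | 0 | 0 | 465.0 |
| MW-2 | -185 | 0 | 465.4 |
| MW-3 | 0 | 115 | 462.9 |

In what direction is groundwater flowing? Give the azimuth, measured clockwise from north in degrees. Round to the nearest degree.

007°

∂h/∂x = (465.4 − 465.0) / (-185 − 0) = -0.002162
∂h/∂y = (462.9 − 465.0) / (115 − 0) = -0.01826
Flow direction (−∇h) has components (+0.002162 E, +0.01826 N).
Azimuth = atan2(E, N) = atan2(+0.002162, +0.01826) = 6.8° ≈ 007°.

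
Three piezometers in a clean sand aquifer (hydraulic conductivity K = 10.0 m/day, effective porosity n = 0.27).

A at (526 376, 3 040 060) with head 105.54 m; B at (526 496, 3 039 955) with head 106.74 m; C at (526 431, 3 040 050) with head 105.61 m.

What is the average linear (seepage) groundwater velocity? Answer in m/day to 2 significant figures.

Taking A as reference: B−A = (120, -105, +1.20); C−A = (55, -10, +0.07).
Solve a·Δx + b·Δy = Δh: det = 120·(-10) − 55·(-105) = 4575.
∂h/∂x = [(+1.20)·(-10) − (+0.07)·(-105)] / 4575 = -0.001016
∂h/∂y = [120·(+0.07) − 55·(+1.20)] / 4575 = -0.01259
|∇h| = √(-0.001016² + -0.01259²) = 0.01263
Seepage velocity v = K·i/n = 10.0 × 0.01263 / 0.27 = 0.4678 m/day.

0.47 m/day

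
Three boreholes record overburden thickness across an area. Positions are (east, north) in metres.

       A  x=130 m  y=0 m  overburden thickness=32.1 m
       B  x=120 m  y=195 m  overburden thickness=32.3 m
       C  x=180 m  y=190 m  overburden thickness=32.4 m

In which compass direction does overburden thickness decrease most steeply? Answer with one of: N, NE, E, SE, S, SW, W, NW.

With d = a·x + b·y + c and A as origin, the differences give:
  (-10)·a + 195·b = +0.2
  50·a + 190·b = +0.3
Eliminate b (×190 and ×195, subtract): -11650·a = -20.50 → a = ∂d/∂x = +0.001760
Back-substitute: b = ∂d/∂y = +0.001116.
Steepest decrease is along −∇f = (-0.001760 E, -0.001116 N) → southwest.

SW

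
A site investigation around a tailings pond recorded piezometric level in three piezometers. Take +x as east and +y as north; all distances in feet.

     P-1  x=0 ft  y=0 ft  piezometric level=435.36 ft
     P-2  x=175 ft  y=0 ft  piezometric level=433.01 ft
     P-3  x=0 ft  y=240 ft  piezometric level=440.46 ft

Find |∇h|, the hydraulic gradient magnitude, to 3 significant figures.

0.0251

∂h/∂x = (433.01 − 435.36) / (175 − 0) = -0.01343
∂h/∂y = (440.46 − 435.36) / (240 − 0) = +0.02125
|∇h| = √(-0.01343² + 0.02125²) = 0.02514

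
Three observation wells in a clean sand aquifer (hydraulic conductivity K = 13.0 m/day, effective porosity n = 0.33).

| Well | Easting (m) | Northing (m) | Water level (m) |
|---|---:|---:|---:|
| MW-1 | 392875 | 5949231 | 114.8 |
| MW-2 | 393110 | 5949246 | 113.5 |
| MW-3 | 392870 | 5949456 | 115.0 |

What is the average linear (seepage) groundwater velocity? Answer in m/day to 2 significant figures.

Taking MW-1 as reference: MW-2−MW-1 = (235, 15, -1.3); MW-3−MW-1 = (-5, 225, +0.2).
Solve a·Δx + b·Δy = Δh: det = 235·225 − (-5)·15 = 52950.
∂h/∂x = [(-1.3)·225 − (+0.2)·15] / 52950 = -0.005581
∂h/∂y = [235·(+0.2) − (-5)·(-1.3)] / 52950 = +0.0007649
|∇h| = √(-0.005581² + 0.0007649²) = 0.005633
Seepage velocity v = K·i/n = 13.0 × 0.005633 / 0.33 = 0.2219 m/day.

0.22 m/day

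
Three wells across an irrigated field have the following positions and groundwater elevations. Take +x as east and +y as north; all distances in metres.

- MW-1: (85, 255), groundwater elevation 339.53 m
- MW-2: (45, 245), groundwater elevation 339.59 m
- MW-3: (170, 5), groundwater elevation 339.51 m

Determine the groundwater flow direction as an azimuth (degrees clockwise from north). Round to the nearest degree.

Taking MW-1 as reference: MW-2−MW-1 = (-40, -10, +0.06); MW-3−MW-1 = (85, -250, -0.02).
Solve a·Δx + b·Δy = Δh: det = (-40)·(-250) − 85·(-10) = 10850.
∂h/∂x = [(+0.06)·(-250) − (-0.02)·(-10)] / 10850 = -0.001401
∂h/∂y = [(-40)·(-0.02) − 85·(+0.06)] / 10850 = -0.0003963
Flow direction (−∇h) has components (+0.001401 E, +0.0003963 N).
Azimuth = atan2(E, N) = atan2(+0.001401, +0.0003963) = 74.2° ≈ 074°.

074°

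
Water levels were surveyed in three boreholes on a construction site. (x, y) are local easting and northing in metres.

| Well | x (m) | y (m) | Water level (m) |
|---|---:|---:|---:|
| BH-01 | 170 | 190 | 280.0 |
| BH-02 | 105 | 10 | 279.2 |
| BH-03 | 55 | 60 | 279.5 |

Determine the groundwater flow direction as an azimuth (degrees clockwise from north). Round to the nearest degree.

Taking BH-01 as reference: BH-02−BH-01 = (-65, -180, -0.8); BH-03−BH-01 = (-115, -130, -0.5).
Solve a·Δx + b·Δy = Δh: det = (-65)·(-130) − (-115)·(-180) = -12250.
∂h/∂x = [(-0.8)·(-130) − (-0.5)·(-180)] / -12250 = -0.001143
∂h/∂y = [(-65)·(-0.5) − (-115)·(-0.8)] / -12250 = +0.004857
Flow direction (−∇h) has components (+0.001143 E, -0.004857 N).
Azimuth = atan2(E, N) = atan2(+0.001143, -0.004857) = 166.8° ≈ 167°.

167°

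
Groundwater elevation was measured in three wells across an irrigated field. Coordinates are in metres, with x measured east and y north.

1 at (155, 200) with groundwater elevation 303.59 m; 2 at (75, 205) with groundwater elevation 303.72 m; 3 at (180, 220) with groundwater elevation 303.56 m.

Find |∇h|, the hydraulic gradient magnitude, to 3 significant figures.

0.00167

Three-point gradient (reference 1): Δ to 2 = (-80, 5, +0.13), Δ to 3 = (25, 20, -0.03).
∂h/∂x = -0.001594, ∂h/∂y = +0.0004928 (det = -1725).
|∇h| = √(-0.001594² + 0.0004928²) = 0.001668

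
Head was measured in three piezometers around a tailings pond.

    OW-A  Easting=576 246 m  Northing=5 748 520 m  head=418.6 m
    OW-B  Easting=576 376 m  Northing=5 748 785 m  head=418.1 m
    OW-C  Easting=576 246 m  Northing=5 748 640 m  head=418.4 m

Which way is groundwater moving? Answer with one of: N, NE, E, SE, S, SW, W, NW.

N

Three-point gradient (reference OW-A): Δ to OW-B = (130, 265, -0.5), Δ to OW-C = (0, 120, -0.2).
∂h/∂x = -0.0004487, ∂h/∂y = -0.001667 (det = 15600).
Flow = −∇h = (+0.0004487 east, +0.001667 north), which points north.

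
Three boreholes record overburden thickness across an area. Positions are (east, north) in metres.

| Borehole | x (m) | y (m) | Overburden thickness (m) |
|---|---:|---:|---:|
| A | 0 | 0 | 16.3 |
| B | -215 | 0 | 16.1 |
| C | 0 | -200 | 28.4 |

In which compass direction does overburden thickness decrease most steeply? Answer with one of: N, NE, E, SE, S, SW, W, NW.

N

∂d/∂x = (16.1 − 16.3) / (-215 − 0) = +0.0009302
∂d/∂y = (28.4 − 16.3) / (-200 − 0) = -0.06050
Steepest decrease is along −∇f = (-0.0009302 E, +0.06050 N) → north.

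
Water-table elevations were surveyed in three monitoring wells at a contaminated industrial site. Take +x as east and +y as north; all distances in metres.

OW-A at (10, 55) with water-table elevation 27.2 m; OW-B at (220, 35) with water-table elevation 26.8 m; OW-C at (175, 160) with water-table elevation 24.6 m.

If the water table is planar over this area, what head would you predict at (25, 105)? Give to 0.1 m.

26.2 m

Differences from OW-A: to OW-B (Δx, Δy, Δh) = (210, -20, -0.4); to OW-C = (165, 105, -2.6).
Determinant of the coordinate differences = 210·105 − 165·(-20) = 25350.
∂h/∂x = [(-0.4)·105 − (-2.6)·(-20)] / 25350 = -0.003708
∂h/∂y = [210·(-2.6) − 165·(-0.4)] / 25350 = -0.01893
h(25, 105) = 27.2 + (-0.003708)·(15) + (-0.01893)·(50) = 27.2 -0.056 -0.947 = 26.198 m.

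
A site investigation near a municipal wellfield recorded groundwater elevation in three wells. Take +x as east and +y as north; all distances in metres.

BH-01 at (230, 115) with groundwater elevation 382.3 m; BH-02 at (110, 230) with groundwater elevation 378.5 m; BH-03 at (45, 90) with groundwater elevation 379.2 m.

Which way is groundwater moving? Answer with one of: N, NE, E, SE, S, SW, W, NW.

NW

With h = a·x + b·y + c and BH-01 as origin, the differences give:
  (-120)·a + 115·b = -3.8
  (-185)·a + (-25)·b = -3.1
Eliminate b (×(-25) and ×115, subtract): 24275·a = 451.50 → a = ∂h/∂x = +0.01860
Back-substitute: b = ∂h/∂y = -0.01364.
Flow = −∇h = (-0.01860 east, +0.01364 north), which points northwest.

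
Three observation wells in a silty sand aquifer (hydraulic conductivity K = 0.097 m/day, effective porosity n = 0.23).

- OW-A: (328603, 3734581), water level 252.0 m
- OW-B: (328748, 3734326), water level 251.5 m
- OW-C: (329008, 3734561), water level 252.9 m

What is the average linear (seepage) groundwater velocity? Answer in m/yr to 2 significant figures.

Taking OW-A as reference: OW-B−OW-A = (145, -255, -0.5); OW-C−OW-A = (405, -20, +0.9).
Determinant of the coordinate differences = 145·(-20) − 405·(-255) = 100375.
∂h/∂x = [(-0.5)·(-20) − (+0.9)·(-255)] / 100375 = +0.002386
∂h/∂y = [145·(+0.9) − 405·(-0.5)] / 100375 = +0.003318
|∇h| = √(0.002386² + 0.003318²) = 0.004087
Seepage velocity v = K·i/n = 0.097 × 0.004087 / 0.23 = 0.001724 m/day = 0.6297 m/yr.

0.63 m/yr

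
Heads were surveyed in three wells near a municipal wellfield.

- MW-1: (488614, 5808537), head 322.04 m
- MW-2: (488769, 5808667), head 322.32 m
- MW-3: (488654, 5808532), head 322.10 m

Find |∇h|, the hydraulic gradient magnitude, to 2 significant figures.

0.0016

Three-point gradient (reference MW-1): Δ to MW-2 = (155, 130, +0.28), Δ to MW-3 = (40, -5, +0.06).
∂h/∂x = +0.001540, ∂h/∂y = +0.0003180 (det = -5975).
|∇h| = √(0.001540² + 0.0003180²) = 0.001572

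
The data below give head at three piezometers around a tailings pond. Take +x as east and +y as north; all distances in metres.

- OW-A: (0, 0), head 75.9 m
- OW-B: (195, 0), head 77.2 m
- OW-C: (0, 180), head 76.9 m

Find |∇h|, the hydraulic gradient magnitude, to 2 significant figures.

0.0087

∂h/∂x = (77.2 − 75.9) / (195 − 0) = +0.006667
∂h/∂y = (76.9 − 75.9) / (180 − 0) = +0.005556
|∇h| = √(0.006667² + 0.005556²) = 0.008679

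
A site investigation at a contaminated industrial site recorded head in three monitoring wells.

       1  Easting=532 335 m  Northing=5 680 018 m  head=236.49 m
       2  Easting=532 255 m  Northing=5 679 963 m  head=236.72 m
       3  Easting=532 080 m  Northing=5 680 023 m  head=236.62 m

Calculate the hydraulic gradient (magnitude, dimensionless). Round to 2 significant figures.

0.0034

With h = a·x + b·y + c and 1 as origin, the differences give:
  (-80)·a + (-55)·b = +0.23
  (-255)·a + 5·b = +0.13
Eliminate b (×5 and ×(-55), subtract): -14425·a = 8.300 → a = ∂h/∂x = -0.0005754
Back-substitute: b = ∂h/∂y = -0.003345.
|∇h| = √(-0.0005754² + -0.003345²) = 0.003394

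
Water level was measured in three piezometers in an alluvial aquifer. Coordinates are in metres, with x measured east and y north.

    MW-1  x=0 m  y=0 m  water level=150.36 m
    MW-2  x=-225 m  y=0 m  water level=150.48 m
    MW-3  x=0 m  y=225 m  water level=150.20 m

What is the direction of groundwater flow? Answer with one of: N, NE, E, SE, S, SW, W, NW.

NE

∂h/∂x = (150.48 − 150.36) / (-225 − 0) = -0.0005333
∂h/∂y = (150.20 − 150.36) / (225 − 0) = -0.0007111
Flow = −∇h = (+0.0005333 east, +0.0007111 north), which points northeast.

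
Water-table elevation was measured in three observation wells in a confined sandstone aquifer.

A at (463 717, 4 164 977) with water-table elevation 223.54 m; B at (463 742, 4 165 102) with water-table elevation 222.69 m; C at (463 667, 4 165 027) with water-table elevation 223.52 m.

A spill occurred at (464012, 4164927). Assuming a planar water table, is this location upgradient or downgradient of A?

With h = a·x + b·y + c and A as origin, the differences give:
  25·a + 125·b = -0.85
  (-50)·a + 50·b = -0.02
Eliminate b (×50 and ×125, subtract): 7500·a = -40.000 → a = ∂h/∂x = -0.005333
Back-substitute: b = ∂h/∂y = -0.005733.
Head at (464012, 4164927) = 223.54 + (-0.005333)·(295) + (-0.005733)·(-50) = 222.25 m.
That is lower than the 223.54 m at A, so the point is downgradient.

downgradient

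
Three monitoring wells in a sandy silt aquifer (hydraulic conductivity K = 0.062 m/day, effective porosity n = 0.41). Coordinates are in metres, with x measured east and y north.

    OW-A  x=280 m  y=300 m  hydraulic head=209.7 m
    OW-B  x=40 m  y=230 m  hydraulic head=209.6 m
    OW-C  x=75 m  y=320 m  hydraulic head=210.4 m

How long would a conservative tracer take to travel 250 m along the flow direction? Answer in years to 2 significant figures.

Differences from OW-A: to OW-B (Δx, Δy, Δh) = (-240, -70, -0.1); to OW-C = (-205, 20, +0.7).
Solve a·Δx + b·Δy = Δh: det = (-240)·20 − (-205)·(-70) = -19150.
∂h/∂x = [(-0.1)·20 − (+0.7)·(-70)] / -19150 = -0.002454
∂h/∂y = [(-240)·(+0.7) − (-205)·(-0.1)] / -19150 = +0.009843
|∇h| = √(-0.002454² + 0.009843²) = 0.01014
Seepage velocity v = K·i/n = 0.062 × 0.01014 / 0.41 = 0.001533 m/day.
t = 250 / 0.001533 = 1.631e+05 days = 447 years.

450 years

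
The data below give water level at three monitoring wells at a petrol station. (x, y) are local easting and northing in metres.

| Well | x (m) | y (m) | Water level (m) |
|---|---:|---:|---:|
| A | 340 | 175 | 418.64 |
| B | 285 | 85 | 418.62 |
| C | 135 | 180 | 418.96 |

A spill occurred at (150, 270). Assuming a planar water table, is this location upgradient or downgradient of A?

Differences from A: to B (Δx, Δy, Δh) = (-55, -90, -0.02); to C = (-205, 5, +0.32).
Determinant of the coordinate differences = (-55)·5 − (-205)·(-90) = -18725.
∂h/∂x = [(-0.02)·5 − (+0.32)·(-90)] / -18725 = -0.001533
∂h/∂y = [(-55)·(+0.32) − (-205)·(-0.02)] / -18725 = +0.001159
Head at (150, 270) = 418.64 + (-0.001533)·(-190) + (+0.001159)·(95) = 419.04 m.
That is higher than the 418.64 m at A, so the point is upgradient.

upgradient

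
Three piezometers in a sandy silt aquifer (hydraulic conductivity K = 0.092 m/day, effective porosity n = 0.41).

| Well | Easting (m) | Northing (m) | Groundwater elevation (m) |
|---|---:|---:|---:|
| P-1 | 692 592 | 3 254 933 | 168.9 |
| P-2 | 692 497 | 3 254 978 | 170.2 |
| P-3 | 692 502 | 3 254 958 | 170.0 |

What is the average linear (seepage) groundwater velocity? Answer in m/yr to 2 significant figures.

1.0 m/yr

Three-point gradient (reference P-1): Δ to P-2 = (-95, 45, +1.3), Δ to P-3 = (-90, 25, +1.1).
∂h/∂x = -0.01015, ∂h/∂y = +0.007463 (det = 1675).
|∇h| = √(-0.01015² + 0.007463²) = 0.0126
Seepage velocity v = K·i/n = 0.092 × 0.0126 / 0.41 = 0.002827 m/day = 1.033 m/yr.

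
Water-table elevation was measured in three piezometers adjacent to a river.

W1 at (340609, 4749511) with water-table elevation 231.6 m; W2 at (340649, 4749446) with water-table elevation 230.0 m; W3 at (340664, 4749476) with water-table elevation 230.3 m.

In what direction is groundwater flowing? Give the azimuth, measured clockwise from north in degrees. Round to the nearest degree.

142°

With h = a·x + b·y + c and W1 as origin, the differences give:
  40·a + (-65)·b = -1.6
  55·a + (-35)·b = -1.3
Eliminate b (×(-35) and ×(-65), subtract): 2175·a = -28.50 → a = ∂h/∂x = -0.01310
Back-substitute: b = ∂h/∂y = +0.01655.
Flow direction (−∇h) has components (+0.01310 E, -0.01655 N).
Azimuth = atan2(E, N) = atan2(+0.01310, -0.01655) = 141.6° ≈ 142°.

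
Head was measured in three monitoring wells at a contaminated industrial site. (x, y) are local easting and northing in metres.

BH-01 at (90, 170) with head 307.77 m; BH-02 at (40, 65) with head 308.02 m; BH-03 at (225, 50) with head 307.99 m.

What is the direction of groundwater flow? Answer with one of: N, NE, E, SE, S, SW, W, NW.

N

With h = a·x + b·y + c and BH-01 as origin, the differences give:
  (-50)·a + (-105)·b = +0.25
  135·a + (-120)·b = +0.22
Eliminate b (×(-120) and ×(-105), subtract): 20175·a = -6.900 → a = ∂h/∂x = -0.0003420
Back-substitute: b = ∂h/∂y = -0.002218.
Flow = −∇h = (+0.0003420 east, +0.002218 north), which points north.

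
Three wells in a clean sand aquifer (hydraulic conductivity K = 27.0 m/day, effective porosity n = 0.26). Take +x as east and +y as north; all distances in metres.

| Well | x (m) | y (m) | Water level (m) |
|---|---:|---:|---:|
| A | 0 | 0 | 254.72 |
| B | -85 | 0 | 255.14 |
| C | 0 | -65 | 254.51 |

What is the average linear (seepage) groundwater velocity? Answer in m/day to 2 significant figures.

∂h/∂x = (255.14 − 254.72) / (-85 − 0) = -0.004941
∂h/∂y = (254.51 − 254.72) / (-65 − 0) = +0.003231
|∇h| = √(-0.004941² + 0.003231²) = 0.005904
Seepage velocity v = K·i/n = 27.0 × 0.005904 / 0.26 = 0.6131 m/day.

0.61 m/day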